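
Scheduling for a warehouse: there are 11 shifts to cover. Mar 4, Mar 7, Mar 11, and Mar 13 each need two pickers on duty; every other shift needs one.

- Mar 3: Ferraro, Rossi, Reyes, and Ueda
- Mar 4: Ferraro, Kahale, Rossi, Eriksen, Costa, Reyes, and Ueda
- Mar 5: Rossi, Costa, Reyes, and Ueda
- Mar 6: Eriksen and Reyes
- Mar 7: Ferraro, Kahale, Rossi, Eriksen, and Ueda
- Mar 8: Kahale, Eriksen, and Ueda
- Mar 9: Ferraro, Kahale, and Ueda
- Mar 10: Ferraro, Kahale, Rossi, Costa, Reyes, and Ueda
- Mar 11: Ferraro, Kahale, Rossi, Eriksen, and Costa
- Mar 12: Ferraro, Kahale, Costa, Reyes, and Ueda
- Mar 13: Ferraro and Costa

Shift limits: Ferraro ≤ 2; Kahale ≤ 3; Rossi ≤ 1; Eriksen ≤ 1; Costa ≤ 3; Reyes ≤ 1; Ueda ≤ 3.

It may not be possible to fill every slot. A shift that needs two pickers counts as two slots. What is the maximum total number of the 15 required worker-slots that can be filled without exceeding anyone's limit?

14

Total capacity across all pickers is 2+3+1+1+3+1+3 = 14, and 15 slots are needed, so at most 14 can be filled.
An assignment achieving 14: Mar 3→Rossi, Mar 4→Ueda, Mar 5→Costa, Mar 6→Eriksen, Mar 7→Kahale+Ueda, Mar 8→Kahale, Mar 9→Ferraro, Mar 10→Ueda, Mar 11→Kahale+Costa, Mar 12→Reyes, Mar 13→Ferraro+Costa.
Loads: Ferraro 2/2, Kahale 3/3, Rossi 1/1, Eriksen 1/1, Costa 3/3, Reyes 1/1, Ueda 3/3.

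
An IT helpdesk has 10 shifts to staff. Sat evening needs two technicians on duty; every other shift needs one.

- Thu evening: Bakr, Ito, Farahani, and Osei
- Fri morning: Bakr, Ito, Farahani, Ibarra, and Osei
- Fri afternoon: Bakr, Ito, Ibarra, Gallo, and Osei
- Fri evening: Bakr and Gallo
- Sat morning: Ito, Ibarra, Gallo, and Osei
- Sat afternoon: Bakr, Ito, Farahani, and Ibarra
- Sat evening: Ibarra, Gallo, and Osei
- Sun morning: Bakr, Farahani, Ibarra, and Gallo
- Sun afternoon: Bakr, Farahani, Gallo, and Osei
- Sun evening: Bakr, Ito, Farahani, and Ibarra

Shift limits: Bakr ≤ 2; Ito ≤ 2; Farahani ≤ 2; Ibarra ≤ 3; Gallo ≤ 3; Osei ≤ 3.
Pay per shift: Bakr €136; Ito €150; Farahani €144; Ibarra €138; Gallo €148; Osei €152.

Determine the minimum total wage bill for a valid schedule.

€1568

Picking the cheapest available technician for each shift independently would cost €1512, but that ignores the shift limits.
An optimal schedule: Thu evening→Bakr, Fri morning→Ito, Fri afternoon→Gallo, Fri evening→Bakr, Sat morning→Ibarra, Sat afternoon→Ibarra, Sat evening→Ibarra+Gallo, Sun morning→Farahani, Sun afternoon→Gallo, Sun evening→Farahani.
Total: 136 + 150 + 148 + 136 + 138 + 138 + 138 + 148 + 144 + 148 + 144 = €1568.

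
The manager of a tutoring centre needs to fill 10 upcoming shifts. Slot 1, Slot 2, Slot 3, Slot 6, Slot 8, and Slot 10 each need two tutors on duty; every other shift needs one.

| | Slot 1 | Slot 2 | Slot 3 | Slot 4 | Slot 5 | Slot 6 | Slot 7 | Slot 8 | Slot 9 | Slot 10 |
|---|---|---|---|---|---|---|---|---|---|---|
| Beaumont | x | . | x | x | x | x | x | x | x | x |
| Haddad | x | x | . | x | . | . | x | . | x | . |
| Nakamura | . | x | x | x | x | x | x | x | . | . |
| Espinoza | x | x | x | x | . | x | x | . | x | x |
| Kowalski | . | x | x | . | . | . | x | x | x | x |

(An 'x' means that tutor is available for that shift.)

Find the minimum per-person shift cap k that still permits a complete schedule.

With 5 tutors and 16 worker-slots to fill, someone must work at least ⌈16/5⌉ = 4 shifts, so k ≥ 4.
k = 4 works: Slot 1→Beaumont+Haddad, Slot 2→Nakamura+Espinoza, Slot 3→Nakamura+Espinoza, Slot 4→Haddad, Slot 5→Beaumont, Slot 6→Beaumont+Nakamura, Slot 7→Haddad, Slot 8→Beaumont+Nakamura, Slot 9→Haddad, Slot 10→Espinoza+Kowalski.
Loads: Beaumont 4, Haddad 4, Nakamura 4, Espinoza 3, Kowalski 1 — all ≤ 4.

4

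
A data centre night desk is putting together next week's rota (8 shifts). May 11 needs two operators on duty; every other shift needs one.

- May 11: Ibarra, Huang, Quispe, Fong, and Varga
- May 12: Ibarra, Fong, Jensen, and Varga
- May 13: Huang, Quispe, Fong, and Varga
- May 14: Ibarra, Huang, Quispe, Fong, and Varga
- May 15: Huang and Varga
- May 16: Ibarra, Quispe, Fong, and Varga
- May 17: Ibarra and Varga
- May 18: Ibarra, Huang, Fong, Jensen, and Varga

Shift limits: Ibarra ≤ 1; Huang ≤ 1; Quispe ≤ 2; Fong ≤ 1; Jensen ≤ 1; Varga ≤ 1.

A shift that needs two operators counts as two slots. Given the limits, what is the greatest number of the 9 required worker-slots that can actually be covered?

Total capacity across all operators is 1+1+2+1+1+1 = 7, and 9 slots are needed, so at most 7 can be filled.
An assignment achieving 7: May 11→Varga, May 12→Fong, May 13→Quispe, May 15→Huang, May 16→Quispe, May 17→Ibarra, May 18→Jensen.
Loads: Ibarra 1/1, Huang 1/1, Quispe 2/2, Fong 1/1, Jensen 1/1, Varga 1/1.

7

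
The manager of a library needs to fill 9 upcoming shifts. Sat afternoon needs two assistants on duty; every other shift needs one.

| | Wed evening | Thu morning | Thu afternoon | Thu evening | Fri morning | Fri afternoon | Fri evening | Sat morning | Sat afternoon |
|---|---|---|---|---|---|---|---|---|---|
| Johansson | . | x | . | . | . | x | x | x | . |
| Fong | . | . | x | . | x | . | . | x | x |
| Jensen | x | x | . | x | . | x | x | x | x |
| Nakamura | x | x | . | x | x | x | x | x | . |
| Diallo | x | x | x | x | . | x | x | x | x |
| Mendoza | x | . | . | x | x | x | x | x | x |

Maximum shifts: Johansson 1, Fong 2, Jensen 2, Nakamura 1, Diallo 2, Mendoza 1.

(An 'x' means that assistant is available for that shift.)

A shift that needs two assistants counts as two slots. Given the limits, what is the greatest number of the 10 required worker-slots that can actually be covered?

Total capacity across all assistants is 1+2+2+1+2+1 = 9, and 10 slots are needed, so at most 9 can be filled.
An assignment achieving 9: Wed evening→Jensen, Thu morning→Johansson, Thu afternoon→Fong, Thu evening→Jensen, Fri morning→Fong, Fri afternoon→Nakamura, Fri evening→Diallo, Sat afternoon→Diallo+Mendoza.
Loads: Johansson 1/1, Fong 2/2, Jensen 2/2, Nakamura 1/1, Diallo 2/2, Mendoza 1/1.

9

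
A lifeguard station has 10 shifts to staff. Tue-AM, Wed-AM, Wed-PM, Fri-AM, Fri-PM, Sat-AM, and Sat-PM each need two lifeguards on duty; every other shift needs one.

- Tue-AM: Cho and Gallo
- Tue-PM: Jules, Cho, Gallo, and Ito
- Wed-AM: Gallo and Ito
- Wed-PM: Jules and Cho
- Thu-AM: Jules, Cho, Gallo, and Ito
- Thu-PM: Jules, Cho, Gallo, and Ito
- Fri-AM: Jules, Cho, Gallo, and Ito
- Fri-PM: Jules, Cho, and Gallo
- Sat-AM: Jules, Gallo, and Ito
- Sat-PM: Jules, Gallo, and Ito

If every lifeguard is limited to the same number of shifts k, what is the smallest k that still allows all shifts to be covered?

With 4 lifeguards and 17 worker-slots to fill, someone must work at least ⌈17/4⌉ = 5 shifts, so k ≥ 5.
k = 5 works: Tue-AM→Cho+Gallo, Tue-PM→Jules, Wed-AM→Gallo+Ito, Wed-PM→Jules+Cho, Thu-AM→Cho, Thu-PM→Cho, Fri-AM→Gallo+Ito, Fri-PM→Jules+Cho, Sat-AM→Jules+Gallo, Sat-PM→Jules+Gallo.
Loads: Jules 5, Cho 5, Gallo 5, Ito 2 — all ≤ 5.

5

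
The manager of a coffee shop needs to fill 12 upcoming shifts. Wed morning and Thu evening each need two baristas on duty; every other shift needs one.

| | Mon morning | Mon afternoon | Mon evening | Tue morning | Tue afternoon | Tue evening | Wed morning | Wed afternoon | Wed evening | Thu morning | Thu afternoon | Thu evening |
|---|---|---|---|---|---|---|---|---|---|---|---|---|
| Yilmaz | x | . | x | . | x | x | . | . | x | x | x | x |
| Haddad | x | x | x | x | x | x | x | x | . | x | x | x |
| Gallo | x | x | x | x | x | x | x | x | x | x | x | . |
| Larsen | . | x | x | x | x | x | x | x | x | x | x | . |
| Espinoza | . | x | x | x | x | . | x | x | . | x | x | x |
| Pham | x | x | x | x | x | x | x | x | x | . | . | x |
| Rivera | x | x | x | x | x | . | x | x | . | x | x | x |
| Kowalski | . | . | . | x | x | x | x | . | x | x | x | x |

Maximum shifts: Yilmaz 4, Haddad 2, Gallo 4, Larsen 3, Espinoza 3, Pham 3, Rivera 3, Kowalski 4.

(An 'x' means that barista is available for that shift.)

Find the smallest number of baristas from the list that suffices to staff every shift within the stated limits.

4

14 slots to fill and no one can take more than 4, so at least ⌈14/4⌉ = 4 baristas are needed.
Yilmaz, Haddad, Gallo, and Kowalski alone can cover everything: Mon morning→Yilmaz, Mon afternoon→Haddad, Mon evening→Yilmaz, Tue morning→Gallo, Tue afternoon→Gallo, Tue evening→Gallo, Wed morning→Gallo+Kowalski, Wed afternoon→Haddad, Wed evening→Yilmaz, Thu morning→Kowalski, Thu afternoon→Kowalski, Thu evening→Yilmaz+Kowalski.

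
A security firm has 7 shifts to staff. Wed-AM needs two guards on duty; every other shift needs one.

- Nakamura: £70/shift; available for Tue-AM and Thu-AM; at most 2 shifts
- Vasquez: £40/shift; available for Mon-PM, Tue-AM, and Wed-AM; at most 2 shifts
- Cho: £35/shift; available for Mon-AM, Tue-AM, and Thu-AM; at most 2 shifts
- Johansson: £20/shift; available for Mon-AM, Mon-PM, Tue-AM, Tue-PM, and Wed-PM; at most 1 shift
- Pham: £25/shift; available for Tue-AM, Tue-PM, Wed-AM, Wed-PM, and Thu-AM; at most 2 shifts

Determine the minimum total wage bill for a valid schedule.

Wed-AM can only be covered by Vasquez and Pham, so that assignment is forced.
Picking the cheapest available guard for each shift independently would cost £190, but that ignores the shift limits.
An optimal schedule: Mon-AM→Cho, Mon-PM→Vasquez, Tue-AM→Nakamura, Tue-PM→Johansson, Wed-AM→Pham+Vasquez, Wed-PM→Pham, Thu-AM→Cho.
Total: 35 + 40 + 70 + 20 + 25 + 40 + 25 + 35 = £290.

£290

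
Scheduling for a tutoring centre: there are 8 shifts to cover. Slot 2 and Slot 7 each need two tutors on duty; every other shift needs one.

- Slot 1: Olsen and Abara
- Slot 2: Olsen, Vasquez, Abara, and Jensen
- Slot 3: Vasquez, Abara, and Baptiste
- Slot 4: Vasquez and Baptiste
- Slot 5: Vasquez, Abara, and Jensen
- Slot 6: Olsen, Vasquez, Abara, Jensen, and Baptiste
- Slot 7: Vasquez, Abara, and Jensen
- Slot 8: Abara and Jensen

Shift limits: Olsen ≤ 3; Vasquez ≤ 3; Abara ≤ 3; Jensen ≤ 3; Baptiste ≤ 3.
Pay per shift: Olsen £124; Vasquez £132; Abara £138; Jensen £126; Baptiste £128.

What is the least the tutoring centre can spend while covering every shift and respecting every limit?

Picking the cheapest available tutor for each shift independently would cost £1264, but that ignores the shift limits.
An optimal schedule: Slot 1→Olsen, Slot 2→Olsen+Vasquez, Slot 3→Baptiste, Slot 4→Baptiste, Slot 5→Jensen, Slot 6→Olsen, Slot 7→Jensen+Vasquez, Slot 8→Jensen.
Total: 124 + 124 + 132 + 128 + 128 + 126 + 124 + 126 + 132 + 126 = £1270.

£1270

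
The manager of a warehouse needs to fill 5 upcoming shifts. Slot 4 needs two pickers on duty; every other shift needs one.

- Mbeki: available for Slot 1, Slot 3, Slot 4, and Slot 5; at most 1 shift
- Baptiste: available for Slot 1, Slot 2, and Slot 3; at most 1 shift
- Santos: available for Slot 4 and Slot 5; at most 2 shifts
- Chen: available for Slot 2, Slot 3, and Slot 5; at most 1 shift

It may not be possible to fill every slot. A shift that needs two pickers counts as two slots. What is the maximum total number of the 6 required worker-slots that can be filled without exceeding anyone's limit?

Total capacity across all pickers is 1+1+2+1 = 5, and 6 slots are needed, so at most 5 can be filled.
An assignment achieving 5: Slot 1→Mbeki, Slot 2→Baptiste, Slot 3→Chen, Slot 4→Santos, Slot 5→Santos.
Loads: Mbeki 1/1, Baptiste 1/1, Santos 2/2, Chen 1/1.

5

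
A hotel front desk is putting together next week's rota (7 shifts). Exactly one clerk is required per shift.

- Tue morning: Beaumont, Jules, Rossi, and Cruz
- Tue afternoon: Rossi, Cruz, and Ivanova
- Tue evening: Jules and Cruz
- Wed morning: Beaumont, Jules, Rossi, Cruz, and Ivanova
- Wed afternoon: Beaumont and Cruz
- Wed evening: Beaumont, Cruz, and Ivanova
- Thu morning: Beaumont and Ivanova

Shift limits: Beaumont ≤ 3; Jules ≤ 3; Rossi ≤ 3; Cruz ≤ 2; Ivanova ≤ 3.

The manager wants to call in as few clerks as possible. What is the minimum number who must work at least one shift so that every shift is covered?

3

7 slots to fill and no one can take more than 3, so at least ⌈7/3⌉ = 3 clerks are needed.
Beaumont, Jules, and Rossi alone can cover everything: Tue morning→Jules, Tue afternoon→Rossi, Tue evening→Jules, Wed morning→Jules, Wed afternoon→Beaumont, Wed evening→Beaumont, Thu morning→Beaumont.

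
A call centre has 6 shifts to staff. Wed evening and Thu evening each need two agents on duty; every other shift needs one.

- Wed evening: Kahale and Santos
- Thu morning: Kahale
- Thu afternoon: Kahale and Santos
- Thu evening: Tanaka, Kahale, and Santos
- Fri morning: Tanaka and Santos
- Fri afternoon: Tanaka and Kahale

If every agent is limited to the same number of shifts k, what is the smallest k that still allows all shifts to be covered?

With 3 agents and 8 worker-slots to fill, someone must work at least ⌈8/3⌉ = 3 shifts, so k ≥ 3.
k = 3 works: Wed evening→Kahale+Santos, Thu morning→Kahale, Thu afternoon→Kahale, Thu evening→Tanaka+Santos, Fri morning→Tanaka, Fri afternoon→Tanaka.
Loads: Tanaka 3, Kahale 3, Santos 2 — all ≤ 3.

3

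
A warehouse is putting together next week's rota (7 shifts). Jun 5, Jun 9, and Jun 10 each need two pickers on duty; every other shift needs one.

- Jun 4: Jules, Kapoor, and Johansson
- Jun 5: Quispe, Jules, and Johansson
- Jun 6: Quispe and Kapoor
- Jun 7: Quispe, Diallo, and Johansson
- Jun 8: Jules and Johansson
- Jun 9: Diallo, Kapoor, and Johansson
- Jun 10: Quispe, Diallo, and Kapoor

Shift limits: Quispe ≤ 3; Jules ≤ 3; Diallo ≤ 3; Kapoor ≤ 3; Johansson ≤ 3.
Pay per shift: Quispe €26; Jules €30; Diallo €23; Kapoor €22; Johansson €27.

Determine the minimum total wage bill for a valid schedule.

€241

Picking the cheapest available picker for each shift independently would cost €237, but that ignores the shift limits.
An optimal schedule: Jun 4→Kapoor, Jun 5→Quispe+Johansson, Jun 6→Kapoor, Jun 7→Diallo, Jun 8→Johansson, Jun 9→Kapoor+Diallo, Jun 10→Diallo+Quispe.
Total: 22 + 26 + 27 + 22 + 23 + 27 + 22 + 23 + 23 + 26 = €241.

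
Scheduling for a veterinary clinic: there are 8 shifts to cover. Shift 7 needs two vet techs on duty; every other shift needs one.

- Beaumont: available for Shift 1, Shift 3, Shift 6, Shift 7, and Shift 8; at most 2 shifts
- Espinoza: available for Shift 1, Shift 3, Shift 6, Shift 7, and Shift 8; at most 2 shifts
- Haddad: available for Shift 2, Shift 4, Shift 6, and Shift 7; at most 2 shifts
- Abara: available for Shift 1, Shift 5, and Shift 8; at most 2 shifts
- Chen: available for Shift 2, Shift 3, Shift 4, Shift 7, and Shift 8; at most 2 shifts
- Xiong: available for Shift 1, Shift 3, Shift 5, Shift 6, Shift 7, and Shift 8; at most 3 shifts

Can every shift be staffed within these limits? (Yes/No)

One valid schedule: Shift 1→Beaumont, Shift 2→Haddad, Shift 3→Beaumont, Shift 4→Haddad, Shift 5→Abara, Shift 6→Espinoza, Shift 7→Chen+Xiong, Shift 8→Espinoza.
Loads: Beaumont 2/2, Espinoza 2/2, Haddad 2/2, Abara 1/2, Chen 1/2, Xiong 1/3 — all within limits.

Yes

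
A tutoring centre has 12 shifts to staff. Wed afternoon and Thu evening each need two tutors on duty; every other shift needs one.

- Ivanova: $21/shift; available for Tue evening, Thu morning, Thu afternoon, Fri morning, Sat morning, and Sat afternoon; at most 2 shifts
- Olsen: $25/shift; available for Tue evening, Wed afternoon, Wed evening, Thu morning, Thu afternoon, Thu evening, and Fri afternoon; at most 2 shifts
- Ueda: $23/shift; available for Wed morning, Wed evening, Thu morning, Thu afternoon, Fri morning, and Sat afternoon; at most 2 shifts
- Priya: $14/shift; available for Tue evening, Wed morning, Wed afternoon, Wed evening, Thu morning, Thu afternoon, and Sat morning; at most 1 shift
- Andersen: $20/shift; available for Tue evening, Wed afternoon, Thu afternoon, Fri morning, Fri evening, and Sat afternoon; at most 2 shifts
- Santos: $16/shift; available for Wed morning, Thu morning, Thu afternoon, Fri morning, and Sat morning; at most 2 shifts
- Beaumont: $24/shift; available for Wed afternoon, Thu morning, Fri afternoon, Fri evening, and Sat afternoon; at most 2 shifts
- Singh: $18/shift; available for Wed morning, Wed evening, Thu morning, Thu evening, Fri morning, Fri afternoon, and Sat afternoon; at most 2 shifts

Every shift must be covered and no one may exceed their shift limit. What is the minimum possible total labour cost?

Thu evening can only be covered by Olsen and Singh, so that assignment is forced.
Picking the cheapest available tutor for each shift independently would cost $233, but that ignores the shift limits.
An optimal schedule: Tue evening→Ivanova, Wed morning→Santos, Wed afternoon→Andersen+Beaumont, Wed evening→Ueda, Thu morning→Beaumont, Thu afternoon→Ueda, Thu evening→Singh+Olsen, Fri morning→Santos, Fri afternoon→Singh, Fri evening→Andersen, Sat morning→Priya, Sat afternoon→Ivanova.
Total: 21 + 16 + 20 + 24 + 23 + 24 + 23 + 18 + 25 + 16 + 18 + 20 + 14 + 21 = $283.

$283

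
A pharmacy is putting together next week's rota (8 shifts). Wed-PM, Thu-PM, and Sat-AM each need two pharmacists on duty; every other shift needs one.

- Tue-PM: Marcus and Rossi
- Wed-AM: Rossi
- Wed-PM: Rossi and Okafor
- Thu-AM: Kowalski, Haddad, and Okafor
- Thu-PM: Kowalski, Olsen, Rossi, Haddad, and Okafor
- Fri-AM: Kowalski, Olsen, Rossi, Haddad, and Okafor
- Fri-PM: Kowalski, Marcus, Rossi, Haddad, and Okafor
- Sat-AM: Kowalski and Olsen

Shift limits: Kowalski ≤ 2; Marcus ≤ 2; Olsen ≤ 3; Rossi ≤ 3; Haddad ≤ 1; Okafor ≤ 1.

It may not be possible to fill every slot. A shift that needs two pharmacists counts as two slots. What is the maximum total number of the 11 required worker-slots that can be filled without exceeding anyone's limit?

11

Total capacity across all pharmacists is 2+2+3+3+1+1 = 12, and 11 slots are needed, so at most 11 can be filled.
An assignment achieving 11: Tue-PM→Marcus, Wed-AM→Rossi, Wed-PM→Rossi+Okafor, Thu-AM→Kowalski, Thu-PM→Olsen+Rossi, Fri-AM→Olsen, Fri-PM→Marcus, Sat-AM→Kowalski+Olsen.
Loads: Kowalski 2/2, Marcus 2/2, Olsen 3/3, Rossi 3/3, Haddad 0/1, Okafor 1/1.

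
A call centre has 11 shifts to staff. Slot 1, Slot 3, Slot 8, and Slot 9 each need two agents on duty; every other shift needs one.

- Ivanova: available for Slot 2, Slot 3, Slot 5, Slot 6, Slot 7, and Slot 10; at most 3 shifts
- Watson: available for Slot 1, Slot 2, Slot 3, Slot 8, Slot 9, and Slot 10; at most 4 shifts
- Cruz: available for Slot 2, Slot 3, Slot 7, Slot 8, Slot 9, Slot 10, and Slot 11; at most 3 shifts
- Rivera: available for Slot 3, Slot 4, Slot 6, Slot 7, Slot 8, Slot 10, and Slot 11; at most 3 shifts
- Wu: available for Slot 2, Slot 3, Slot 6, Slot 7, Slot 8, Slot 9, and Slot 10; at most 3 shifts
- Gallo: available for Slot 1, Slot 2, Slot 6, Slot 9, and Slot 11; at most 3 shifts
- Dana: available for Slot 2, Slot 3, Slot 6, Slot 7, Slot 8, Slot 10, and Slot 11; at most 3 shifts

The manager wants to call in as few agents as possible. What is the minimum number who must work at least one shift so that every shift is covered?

5

15 slots to fill and no one can take more than 4, so at least ⌈15/4⌉ = 4 agents are needed.
Any 4 agents together have capacity at most 4+3+3+3 = 13 < 15 slots, so 4 can never suffice.
Ivanova, Watson, Cruz, Rivera, and Gallo alone can cover everything: Slot 1→Watson+Gallo, Slot 2→Gallo, Slot 3→Watson+Rivera, Slot 4→Rivera, Slot 5→Ivanova, Slot 6→Ivanova, Slot 7→Ivanova, Slot 8→Watson+Cruz, Slot 9→Watson+Cruz, Slot 10→Rivera, Slot 11→Cruz.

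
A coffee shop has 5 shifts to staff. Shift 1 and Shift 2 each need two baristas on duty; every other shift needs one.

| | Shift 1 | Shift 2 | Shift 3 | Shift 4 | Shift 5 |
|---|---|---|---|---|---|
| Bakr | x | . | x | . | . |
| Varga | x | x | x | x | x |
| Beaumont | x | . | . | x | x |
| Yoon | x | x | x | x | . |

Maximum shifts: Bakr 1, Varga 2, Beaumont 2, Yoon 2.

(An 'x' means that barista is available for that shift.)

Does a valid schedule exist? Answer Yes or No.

Shift 2 can only be covered by Varga and Yoon, so that assignment is forced.
One valid schedule: Shift 1→Beaumont+Yoon, Shift 2→Varga+Yoon, Shift 3→Bakr, Shift 4→Beaumont, Shift 5→Varga.
Loads: Bakr 1/1, Varga 2/2, Beaumont 2/2, Yoon 2/2 — all within limits.

Yes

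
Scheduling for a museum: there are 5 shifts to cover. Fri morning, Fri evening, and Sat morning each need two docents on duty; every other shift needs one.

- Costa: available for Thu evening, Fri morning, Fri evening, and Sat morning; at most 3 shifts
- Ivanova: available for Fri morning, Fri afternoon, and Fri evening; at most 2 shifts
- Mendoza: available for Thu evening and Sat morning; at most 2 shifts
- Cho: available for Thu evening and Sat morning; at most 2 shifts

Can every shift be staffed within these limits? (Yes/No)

No

Total capacity is 9 and 8 slots are needed, so capacity alone doesn't rule it out.
Shifts {Fri morning, Fri afternoon, Fri evening} need 5 worker-slots in total, but the docents available for any of those shifts (Costa and Ivanova) can supply at most 4 among them. So no valid schedule exists.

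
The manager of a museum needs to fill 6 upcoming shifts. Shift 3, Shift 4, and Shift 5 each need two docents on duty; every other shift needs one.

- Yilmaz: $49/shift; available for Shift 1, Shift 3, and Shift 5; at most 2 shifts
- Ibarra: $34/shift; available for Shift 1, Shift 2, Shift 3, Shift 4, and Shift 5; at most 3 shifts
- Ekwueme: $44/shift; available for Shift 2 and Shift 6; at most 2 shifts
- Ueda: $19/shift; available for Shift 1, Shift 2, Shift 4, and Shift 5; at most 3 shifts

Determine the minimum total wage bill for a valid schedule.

$296

Shift 3 can only be covered by Yilmaz and Ibarra, so that assignment is forced.
Shift 4 can only be covered by Ibarra and Ueda, so that assignment is forced.
Shift 6 can only be covered by Ekwueme, so that assignment is forced.
Picking the cheapest available docent for each shift independently would cost $271, but that ignores the shift limits.
An optimal schedule: Shift 1→Ueda, Shift 2→Ekwueme, Shift 3→Ibarra+Yilmaz, Shift 4→Ueda+Ibarra, Shift 5→Ueda+Ibarra, Shift 6→Ekwueme.
Total: 19 + 44 + 34 + 49 + 19 + 34 + 19 + 34 + 44 = $296.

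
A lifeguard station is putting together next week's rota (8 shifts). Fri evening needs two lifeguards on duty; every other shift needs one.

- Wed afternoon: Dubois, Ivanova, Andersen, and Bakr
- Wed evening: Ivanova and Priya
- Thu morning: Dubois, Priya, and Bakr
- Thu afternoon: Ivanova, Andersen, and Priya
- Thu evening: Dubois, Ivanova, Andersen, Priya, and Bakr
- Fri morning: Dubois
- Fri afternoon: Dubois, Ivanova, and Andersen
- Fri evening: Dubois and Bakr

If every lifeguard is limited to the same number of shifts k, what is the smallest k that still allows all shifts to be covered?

With 5 lifeguards and 9 worker-slots to fill, someone must work at least ⌈9/5⌉ = 2 shifts, so k ≥ 2.
k = 2 works: Wed afternoon→Andersen, Wed evening→Ivanova, Thu morning→Priya, Thu afternoon→Ivanova, Thu evening→Priya, Fri morning→Dubois, Fri afternoon→Andersen, Fri evening→Dubois+Bakr.
Loads: Dubois 2, Ivanova 2, Andersen 2, Priya 2, Bakr 1 — all ≤ 2.

2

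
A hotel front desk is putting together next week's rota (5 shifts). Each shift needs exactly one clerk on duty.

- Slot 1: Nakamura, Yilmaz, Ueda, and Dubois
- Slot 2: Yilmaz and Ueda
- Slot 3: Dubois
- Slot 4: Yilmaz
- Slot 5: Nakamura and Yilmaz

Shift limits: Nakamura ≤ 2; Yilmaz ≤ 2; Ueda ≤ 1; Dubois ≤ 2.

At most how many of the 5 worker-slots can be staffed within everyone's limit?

Total capacity across all clerks is 2+2+1+2 = 7, and 5 slots are needed, so at most 5 can be filled.
An assignment achieving 5: Slot 1→Nakamura, Slot 2→Yilmaz, Slot 3→Dubois, Slot 4→Yilmaz, Slot 5→Nakamura.
Loads: Nakamura 2/2, Yilmaz 2/2, Ueda 0/1, Dubois 1/2.

5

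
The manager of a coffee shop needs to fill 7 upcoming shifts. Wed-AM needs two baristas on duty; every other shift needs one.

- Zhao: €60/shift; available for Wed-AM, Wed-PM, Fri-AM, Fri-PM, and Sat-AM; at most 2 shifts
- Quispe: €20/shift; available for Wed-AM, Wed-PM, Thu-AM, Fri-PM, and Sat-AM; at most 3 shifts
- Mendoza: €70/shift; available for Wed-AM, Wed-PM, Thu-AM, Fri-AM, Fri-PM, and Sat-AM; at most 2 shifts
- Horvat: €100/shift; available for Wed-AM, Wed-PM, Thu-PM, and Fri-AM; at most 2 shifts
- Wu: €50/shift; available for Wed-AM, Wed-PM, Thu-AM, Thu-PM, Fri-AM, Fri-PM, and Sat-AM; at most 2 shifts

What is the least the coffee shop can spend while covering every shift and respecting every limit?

€350

Picking the cheapest available barista for each shift independently would cost €250, but that ignores the shift limits.
An optimal schedule: Wed-AM→Zhao+Mendoza, Wed-PM→Zhao, Thu-AM→Quispe, Thu-PM→Wu, Fri-AM→Wu, Fri-PM→Quispe, Sat-AM→Quispe.
Total: 60 + 70 + 60 + 20 + 50 + 50 + 20 + 20 = €350.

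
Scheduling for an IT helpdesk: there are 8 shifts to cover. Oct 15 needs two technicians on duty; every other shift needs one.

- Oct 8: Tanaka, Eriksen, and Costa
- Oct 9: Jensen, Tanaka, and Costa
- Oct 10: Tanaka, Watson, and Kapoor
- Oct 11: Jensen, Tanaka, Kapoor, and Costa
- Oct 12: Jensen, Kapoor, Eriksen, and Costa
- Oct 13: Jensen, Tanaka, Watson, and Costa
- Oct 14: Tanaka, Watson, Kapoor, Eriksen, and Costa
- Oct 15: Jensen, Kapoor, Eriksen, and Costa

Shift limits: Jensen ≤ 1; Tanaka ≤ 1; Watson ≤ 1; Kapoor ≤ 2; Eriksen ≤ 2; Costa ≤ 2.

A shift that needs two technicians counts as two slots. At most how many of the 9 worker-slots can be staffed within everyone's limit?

Total capacity across all technicians is 1+1+1+2+2+2 = 9, and 9 slots are needed, so at most 9 can be filled.
An assignment achieving 9: Oct 8→Tanaka, Oct 9→Jensen, Oct 10→Watson, Oct 11→Kapoor, Oct 12→Kapoor, Oct 13→Costa, Oct 14→Eriksen, Oct 15→Eriksen+Costa.
Loads: Jensen 1/1, Tanaka 1/1, Watson 1/1, Kapoor 2/2, Eriksen 2/2, Costa 2/2.

9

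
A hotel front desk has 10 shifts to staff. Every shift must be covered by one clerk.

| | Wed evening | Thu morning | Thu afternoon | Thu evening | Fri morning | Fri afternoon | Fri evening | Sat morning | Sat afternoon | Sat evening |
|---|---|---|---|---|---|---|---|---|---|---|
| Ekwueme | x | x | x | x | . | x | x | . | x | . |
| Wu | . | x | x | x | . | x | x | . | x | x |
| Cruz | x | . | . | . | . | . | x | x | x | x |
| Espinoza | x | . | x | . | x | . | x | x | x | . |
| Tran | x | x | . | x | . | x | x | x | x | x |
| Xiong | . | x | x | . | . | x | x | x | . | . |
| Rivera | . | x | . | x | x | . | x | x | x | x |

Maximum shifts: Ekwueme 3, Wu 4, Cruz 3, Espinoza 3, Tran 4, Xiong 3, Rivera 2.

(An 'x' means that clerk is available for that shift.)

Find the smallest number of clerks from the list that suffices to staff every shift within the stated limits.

3

10 slots to fill and no one can take more than 4, so at least ⌈10/4⌉ = 3 clerks are needed.
Ekwueme, Wu, and Espinoza alone can cover everything: Wed evening→Ekwueme, Thu morning→Ekwueme, Thu afternoon→Wu, Thu evening→Ekwueme, Fri morning→Espinoza, Fri afternoon→Wu, Fri evening→Wu, Sat morning→Espinoza, Sat afternoon→Espinoza, Sat evening→Wu.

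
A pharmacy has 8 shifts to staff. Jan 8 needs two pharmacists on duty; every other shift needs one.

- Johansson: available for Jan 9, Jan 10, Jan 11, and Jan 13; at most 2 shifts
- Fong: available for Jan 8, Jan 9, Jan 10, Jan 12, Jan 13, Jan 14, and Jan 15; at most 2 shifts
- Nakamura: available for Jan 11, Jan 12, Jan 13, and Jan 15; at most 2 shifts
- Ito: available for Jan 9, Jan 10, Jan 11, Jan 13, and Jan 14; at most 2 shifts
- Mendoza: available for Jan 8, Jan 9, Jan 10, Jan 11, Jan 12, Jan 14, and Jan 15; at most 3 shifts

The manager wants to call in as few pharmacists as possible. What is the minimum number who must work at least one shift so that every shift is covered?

9 slots to fill and no one can take more than 3, so at least ⌈9/3⌉ = 3 pharmacists are needed.
Any 3 pharmacists together have capacity at most 3+2+2 = 7 < 9 slots, so 3 can never suffice.
Johansson, Fong, Nakamura, and Mendoza alone can cover everything: Jan 8→Fong+Mendoza, Jan 9→Johansson, Jan 10→Johansson, Jan 11→Nakamura, Jan 12→Mendoza, Jan 13→Nakamura, Jan 14→Fong, Jan 15→Mendoza.

4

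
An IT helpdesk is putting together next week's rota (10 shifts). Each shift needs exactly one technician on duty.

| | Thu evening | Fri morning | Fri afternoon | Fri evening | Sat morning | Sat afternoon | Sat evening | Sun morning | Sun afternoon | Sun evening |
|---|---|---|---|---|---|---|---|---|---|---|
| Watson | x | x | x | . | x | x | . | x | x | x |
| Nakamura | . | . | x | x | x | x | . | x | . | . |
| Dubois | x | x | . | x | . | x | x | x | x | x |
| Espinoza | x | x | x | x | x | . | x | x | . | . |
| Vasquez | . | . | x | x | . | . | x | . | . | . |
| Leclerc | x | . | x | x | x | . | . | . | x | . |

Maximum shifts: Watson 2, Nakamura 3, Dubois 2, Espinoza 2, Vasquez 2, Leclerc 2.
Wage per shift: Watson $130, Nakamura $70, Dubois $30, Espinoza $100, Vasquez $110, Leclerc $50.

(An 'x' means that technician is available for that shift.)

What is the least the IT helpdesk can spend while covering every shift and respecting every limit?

$680

Picking the cheapest available technician for each shift independently would cost $340, but that ignores the shift limits.
An optimal schedule: Thu evening→Leclerc, Fri morning→Dubois, Fri afternoon→Espinoza, Fri evening→Vasquez, Sat morning→Nakamura, Sat afternoon→Nakamura, Sat evening→Espinoza, Sun morning→Nakamura, Sun afternoon→Leclerc, Sun evening→Dubois.
Total: 50 + 30 + 100 + 110 + 70 + 70 + 100 + 70 + 50 + 30 = $680.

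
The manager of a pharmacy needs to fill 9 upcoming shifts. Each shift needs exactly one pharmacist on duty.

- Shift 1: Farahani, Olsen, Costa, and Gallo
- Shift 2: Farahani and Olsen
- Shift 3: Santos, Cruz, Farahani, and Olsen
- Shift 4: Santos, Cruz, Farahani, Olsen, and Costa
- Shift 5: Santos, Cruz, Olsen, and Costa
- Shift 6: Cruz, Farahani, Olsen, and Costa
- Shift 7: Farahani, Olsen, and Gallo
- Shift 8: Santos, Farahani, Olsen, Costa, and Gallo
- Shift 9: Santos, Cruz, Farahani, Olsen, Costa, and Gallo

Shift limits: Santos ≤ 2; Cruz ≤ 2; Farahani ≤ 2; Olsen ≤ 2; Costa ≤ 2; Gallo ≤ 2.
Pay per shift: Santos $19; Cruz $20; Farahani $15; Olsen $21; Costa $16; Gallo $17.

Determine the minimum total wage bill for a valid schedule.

$154

Picking the cheapest available pharmacist for each shift independently would cost $136, but that ignores the shift limits.
An optimal schedule: Shift 1→Costa, Shift 2→Farahani, Shift 3→Santos, Shift 4→Santos, Shift 5→Costa, Shift 6→Cruz, Shift 7→Farahani, Shift 8→Gallo, Shift 9→Gallo.
Total: 16 + 15 + 19 + 19 + 16 + 20 + 15 + 17 + 17 = $154.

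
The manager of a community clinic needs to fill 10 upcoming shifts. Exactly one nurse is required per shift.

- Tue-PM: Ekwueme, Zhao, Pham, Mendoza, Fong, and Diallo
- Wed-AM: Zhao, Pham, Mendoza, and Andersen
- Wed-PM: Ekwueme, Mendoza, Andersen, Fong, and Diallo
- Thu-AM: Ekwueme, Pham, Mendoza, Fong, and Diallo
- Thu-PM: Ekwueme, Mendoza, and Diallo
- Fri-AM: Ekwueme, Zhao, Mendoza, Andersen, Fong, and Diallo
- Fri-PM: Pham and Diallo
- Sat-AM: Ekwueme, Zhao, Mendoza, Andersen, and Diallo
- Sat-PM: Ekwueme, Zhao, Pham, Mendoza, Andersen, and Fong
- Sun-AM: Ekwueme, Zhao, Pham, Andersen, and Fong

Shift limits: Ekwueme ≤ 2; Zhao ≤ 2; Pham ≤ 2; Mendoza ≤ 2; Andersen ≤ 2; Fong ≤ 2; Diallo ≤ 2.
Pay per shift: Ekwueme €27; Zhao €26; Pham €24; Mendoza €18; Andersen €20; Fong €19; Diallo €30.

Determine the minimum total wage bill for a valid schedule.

Picking the cheapest available nurse for each shift independently would cost €187, but that ignores the shift limits.
An optimal schedule: Tue-PM→Pham, Wed-AM→Mendoza, Wed-PM→Fong, Thu-AM→Fong, Thu-PM→Mendoza, Fri-AM→Zhao, Fri-PM→Pham, Sat-AM→Andersen, Sat-PM→Zhao, Sun-AM→Andersen.
Total: 24 + 18 + 19 + 19 + 18 + 26 + 24 + 20 + 26 + 20 = €214.

€214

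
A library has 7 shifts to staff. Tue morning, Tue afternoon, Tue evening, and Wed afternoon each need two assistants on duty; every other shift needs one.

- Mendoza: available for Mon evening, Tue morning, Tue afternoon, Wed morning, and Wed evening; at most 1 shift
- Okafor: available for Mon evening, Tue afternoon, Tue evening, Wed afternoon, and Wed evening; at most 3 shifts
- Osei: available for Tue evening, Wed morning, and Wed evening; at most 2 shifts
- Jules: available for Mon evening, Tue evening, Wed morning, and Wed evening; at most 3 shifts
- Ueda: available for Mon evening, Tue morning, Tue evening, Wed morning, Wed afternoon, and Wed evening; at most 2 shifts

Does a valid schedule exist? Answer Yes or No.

No

Total capacity is 11 and 11 slots are needed, so capacity alone doesn't rule it out.
Shifts {Tue morning, Tue afternoon} need 4 worker-slots in total, but the assistants available for any of those shifts (Mendoza, Okafor, and Ueda) can supply at most 3 among them. So no valid schedule exists.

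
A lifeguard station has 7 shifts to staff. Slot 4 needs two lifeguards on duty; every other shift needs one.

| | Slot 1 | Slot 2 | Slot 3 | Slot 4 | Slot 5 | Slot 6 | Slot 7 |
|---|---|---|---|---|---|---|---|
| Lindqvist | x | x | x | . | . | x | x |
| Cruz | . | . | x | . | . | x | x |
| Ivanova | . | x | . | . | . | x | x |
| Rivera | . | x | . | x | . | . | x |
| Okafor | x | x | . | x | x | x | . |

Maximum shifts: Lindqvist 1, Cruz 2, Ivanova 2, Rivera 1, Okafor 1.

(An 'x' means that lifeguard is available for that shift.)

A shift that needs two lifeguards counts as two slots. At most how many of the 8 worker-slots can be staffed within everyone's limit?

7

Total capacity across all lifeguards is 1+2+2+1+1 = 7, and 8 slots are needed, so at most 7 can be filled.
An assignment achieving 7: Slot 1→Lindqvist, Slot 2→Ivanova, Slot 3→Cruz, Slot 4→Rivera, Slot 5→Okafor, Slot 6→Cruz, Slot 7→Ivanova.
Loads: Lindqvist 1/1, Cruz 2/2, Ivanova 2/2, Rivera 1/1, Okafor 1/1.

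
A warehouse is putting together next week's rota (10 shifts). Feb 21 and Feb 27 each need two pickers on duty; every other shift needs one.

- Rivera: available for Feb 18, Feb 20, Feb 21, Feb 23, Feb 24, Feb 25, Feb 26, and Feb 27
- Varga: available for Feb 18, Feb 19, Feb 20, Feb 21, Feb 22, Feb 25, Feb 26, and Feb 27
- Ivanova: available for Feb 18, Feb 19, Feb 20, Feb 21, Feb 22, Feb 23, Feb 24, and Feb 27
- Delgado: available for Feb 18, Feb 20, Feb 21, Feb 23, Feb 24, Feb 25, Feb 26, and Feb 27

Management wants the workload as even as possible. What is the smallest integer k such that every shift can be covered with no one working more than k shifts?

With 4 pickers and 12 worker-slots to fill, someone must work at least ⌈12/4⌉ = 3 shifts, so k ≥ 3.
k = 3 works: Feb 18→Ivanova, Feb 19→Varga, Feb 20→Delgado, Feb 21→Ivanova+Delgado, Feb 22→Varga, Feb 23→Rivera, Feb 24→Rivera, Feb 25→Rivera, Feb 26→Varga, Feb 27→Ivanova+Delgado.
Loads: Rivera 3, Varga 3, Ivanova 3, Delgado 3 — all ≤ 3.

3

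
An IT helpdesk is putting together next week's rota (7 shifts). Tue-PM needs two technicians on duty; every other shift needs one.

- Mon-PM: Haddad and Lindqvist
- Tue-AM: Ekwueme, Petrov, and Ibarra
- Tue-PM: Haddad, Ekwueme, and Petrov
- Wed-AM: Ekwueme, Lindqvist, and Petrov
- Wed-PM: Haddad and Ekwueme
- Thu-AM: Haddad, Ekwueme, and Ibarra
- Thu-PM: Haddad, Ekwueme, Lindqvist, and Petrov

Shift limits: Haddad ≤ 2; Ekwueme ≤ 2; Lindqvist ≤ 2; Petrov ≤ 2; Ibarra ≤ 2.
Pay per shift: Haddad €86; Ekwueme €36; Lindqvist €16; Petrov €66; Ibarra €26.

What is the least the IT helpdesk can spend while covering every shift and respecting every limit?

€288

Picking the cheapest available technician for each shift independently would cost €238, but that ignores the shift limits.
An optimal schedule: Mon-PM→Lindqvist, Tue-AM→Ibarra, Tue-PM→Ekwueme+Petrov, Wed-AM→Lindqvist, Wed-PM→Ekwueme, Thu-AM→Ibarra, Thu-PM→Petrov.
Total: 16 + 26 + 36 + 66 + 16 + 36 + 26 + 66 = €288.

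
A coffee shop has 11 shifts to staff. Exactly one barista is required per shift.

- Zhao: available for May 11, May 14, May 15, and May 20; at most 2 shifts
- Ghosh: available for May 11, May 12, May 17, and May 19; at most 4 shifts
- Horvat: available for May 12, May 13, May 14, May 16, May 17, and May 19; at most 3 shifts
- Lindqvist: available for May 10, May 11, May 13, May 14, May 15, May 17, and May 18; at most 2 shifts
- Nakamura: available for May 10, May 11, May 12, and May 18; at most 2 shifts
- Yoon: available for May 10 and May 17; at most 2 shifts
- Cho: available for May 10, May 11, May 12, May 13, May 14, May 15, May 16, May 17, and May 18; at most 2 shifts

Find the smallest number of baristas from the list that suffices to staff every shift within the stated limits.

4

11 slots to fill and no one can take more than 4, so at least ⌈11/4⌉ = 3 baristas are needed.
Any 3 baristas together have capacity at most 4+3+2 = 9 < 11 slots, so 3 can never suffice.
Zhao, Ghosh, Horvat, and Lindqvist alone can cover everything: May 10→Lindqvist, May 11→Ghosh, May 12→Ghosh, May 13→Horvat, May 14→Horvat, May 15→Zhao, May 16→Horvat, May 17→Ghosh, May 18→Lindqvist, May 19→Ghosh, May 20→Zhao.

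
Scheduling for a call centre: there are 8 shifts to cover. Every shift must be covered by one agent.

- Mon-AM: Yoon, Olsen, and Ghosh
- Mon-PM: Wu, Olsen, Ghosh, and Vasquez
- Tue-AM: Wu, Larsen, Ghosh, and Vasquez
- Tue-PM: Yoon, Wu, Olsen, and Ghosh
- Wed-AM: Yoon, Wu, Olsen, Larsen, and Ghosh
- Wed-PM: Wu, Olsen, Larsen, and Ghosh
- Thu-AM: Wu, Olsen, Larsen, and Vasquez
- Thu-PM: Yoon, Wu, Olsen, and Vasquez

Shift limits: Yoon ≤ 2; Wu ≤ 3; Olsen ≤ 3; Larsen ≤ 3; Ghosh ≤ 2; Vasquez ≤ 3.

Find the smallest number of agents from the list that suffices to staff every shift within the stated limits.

3

8 slots to fill and no one can take more than 3, so at least ⌈8/3⌉ = 3 agents are needed.
Yoon, Wu, and Olsen alone can cover everything: Mon-AM→Yoon, Mon-PM→Wu, Tue-AM→Wu, Tue-PM→Yoon, Wed-AM→Olsen, Wed-PM→Wu, Thu-AM→Olsen, Thu-PM→Olsen.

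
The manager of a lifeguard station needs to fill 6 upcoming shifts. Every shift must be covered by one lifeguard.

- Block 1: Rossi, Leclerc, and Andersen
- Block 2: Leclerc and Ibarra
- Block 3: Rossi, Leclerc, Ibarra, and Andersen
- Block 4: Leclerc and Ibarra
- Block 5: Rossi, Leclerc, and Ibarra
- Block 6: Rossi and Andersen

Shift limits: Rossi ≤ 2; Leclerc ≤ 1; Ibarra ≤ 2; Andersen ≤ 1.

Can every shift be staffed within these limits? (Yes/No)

One valid schedule: Block 1→Rossi, Block 2→Leclerc, Block 3→Andersen, Block 4→Ibarra, Block 5→Ibarra, Block 6→Rossi.
Loads: Rossi 2/2, Leclerc 1/1, Ibarra 2/2, Andersen 1/1 — all within limits.

Yes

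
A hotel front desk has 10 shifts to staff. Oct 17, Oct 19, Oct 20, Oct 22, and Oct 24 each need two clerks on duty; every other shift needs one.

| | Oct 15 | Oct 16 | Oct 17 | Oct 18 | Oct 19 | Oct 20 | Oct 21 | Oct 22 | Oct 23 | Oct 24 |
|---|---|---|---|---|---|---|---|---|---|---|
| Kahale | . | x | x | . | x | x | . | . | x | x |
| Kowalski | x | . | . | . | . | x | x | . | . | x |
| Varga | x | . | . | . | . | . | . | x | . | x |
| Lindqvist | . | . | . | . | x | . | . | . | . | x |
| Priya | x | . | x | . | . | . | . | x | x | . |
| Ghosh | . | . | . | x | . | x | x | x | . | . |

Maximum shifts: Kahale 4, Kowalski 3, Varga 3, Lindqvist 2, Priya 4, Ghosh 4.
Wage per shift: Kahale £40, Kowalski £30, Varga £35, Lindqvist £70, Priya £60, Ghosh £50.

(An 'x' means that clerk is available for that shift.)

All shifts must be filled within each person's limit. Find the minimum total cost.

Oct 16 can only be covered by Kahale, so that assignment is forced.
Oct 17 can only be covered by Kahale and Priya, so that assignment is forced.
Oct 18 can only be covered by Ghosh, so that assignment is forced.
Picking the cheapest available clerk for each shift independently would cost £620, but that ignores the shift limits.
An optimal schedule: Oct 15→Varga, Oct 16→Kahale, Oct 17→Kahale+Priya, Oct 18→Ghosh, Oct 19→Kahale+Lindqvist, Oct 20→Kowalski+Ghosh, Oct 21→Kowalski, Oct 22→Varga+Ghosh, Oct 23→Kahale, Oct 24→Kowalski+Varga.
Total: 35 + 40 + 40 + 60 + 50 + 40 + 70 + 30 + 50 + 30 + 35 + 50 + 40 + 30 + 35 = £635.

£635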